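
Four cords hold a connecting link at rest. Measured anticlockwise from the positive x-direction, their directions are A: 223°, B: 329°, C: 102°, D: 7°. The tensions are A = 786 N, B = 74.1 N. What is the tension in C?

Resolve: ΣF_x = 786 cos 223° + 74.1 cos 329° + T_C cos 102° + T_D cos 7° = 0.
        ΣF_y = 786 sin 223° + 74.1 sin 329° + T_C sin 102° + T_D sin 7° = 0.
The known terms sum to (-511.3, -574.2) N, so -0.2079 T_C + 0.9925 T_D = 511.3 and 0.9781 T_C + 0.1219 T_D = 574.2.
Solving simultaneously: T_C = 509.6 N, T_D = 621.9 N.

T_C ≈ 510 N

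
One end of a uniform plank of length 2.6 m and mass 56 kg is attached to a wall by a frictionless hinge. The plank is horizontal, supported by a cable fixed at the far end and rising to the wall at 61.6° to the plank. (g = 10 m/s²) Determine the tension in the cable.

Take torques about the hinge: T sin 61.6° · 2.6 = 56×10×1.3 = 728 N·m.
So T = 728 / (0.8796 × 2.6) = 318.31 N.

T ≈ 318 N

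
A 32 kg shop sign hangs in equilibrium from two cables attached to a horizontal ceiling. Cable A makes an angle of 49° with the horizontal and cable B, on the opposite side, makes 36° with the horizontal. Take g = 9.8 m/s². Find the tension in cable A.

T_A ≈ 255 N

Weight W = 32 × 9.8 = 313.6 N acts straight down.
Horizontal: T_A cos 49° = T_B cos 36°  →  T_B = 0.8109 T_A.
Vertical: T_A sin 49° + T_B sin 36° = 313.6.
Substituting the horizontal relation into the vertical equation gives 1.231 T_A = 313.6, so T_A = 254.7 N.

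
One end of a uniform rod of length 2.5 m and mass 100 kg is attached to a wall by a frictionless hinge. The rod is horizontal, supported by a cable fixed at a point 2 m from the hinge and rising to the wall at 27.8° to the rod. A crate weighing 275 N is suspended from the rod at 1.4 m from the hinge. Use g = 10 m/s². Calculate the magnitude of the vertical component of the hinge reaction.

Take torques about the hinge: T sin 27.8° · 2 = 100×10×1.25 + 275×1.4 = 1635 N·m.
So T = 1635 / (0.4664 × 2) = 1752.8 N.
ΣF_y = 0: H_y = (100×10 + 275) − T sin 27.8° = 1275 − 817.5 = 457.5 N.

|H_y| ≈ 458 N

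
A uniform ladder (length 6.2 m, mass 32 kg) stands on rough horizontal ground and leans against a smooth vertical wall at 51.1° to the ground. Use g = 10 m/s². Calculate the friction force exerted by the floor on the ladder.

f ≈ 129 N

Torques about the foot: N_wall · 6.2 sin 51.1° = 32×10×3.1 cos 51.1° → N_wall = 129.1 N.
ΣF_x = 0: f_floor = N_wall = 129.1 N.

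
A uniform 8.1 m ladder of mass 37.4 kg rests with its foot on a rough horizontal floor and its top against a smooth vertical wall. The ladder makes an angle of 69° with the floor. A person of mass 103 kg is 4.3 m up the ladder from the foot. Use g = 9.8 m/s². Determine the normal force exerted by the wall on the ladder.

N_wall ≈ 276 N

Torques about the foot: N_wall · 8.1 sin 69° = 37.4×9.8×4.05 cos 69° + 103×9.8×4.3 cos 69° → N_wall = 276.04 N.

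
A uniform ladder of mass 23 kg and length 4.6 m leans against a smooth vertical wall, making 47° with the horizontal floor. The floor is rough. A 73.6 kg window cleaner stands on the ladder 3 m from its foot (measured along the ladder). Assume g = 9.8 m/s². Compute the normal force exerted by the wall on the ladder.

Torques about the foot: N_wall · 4.6 sin 47° = 23×9.8×2.3 cos 47° + 73.6×9.8×3 cos 47° → N_wall = 543.75 N.

N_wall ≈ 544 N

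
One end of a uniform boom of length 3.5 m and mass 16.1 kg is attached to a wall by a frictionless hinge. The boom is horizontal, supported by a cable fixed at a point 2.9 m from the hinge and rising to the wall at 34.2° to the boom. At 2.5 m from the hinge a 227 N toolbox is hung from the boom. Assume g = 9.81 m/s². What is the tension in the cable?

T ≈ 518 N

Take torques about the hinge: T sin 34.2° · 2.9 = 16.1×9.81×1.75 + 227×2.5 = 843.9 N·m.
So T = 843.9 / (0.5621 × 2.9) = 517.71 N.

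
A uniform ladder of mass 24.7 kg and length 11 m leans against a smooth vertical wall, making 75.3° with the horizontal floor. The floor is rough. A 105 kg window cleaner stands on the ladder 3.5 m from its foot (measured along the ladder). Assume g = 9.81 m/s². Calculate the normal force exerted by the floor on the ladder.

N_floor ≈ 1270 N

ΣF_y = 0: N_floor = 24.7×9.81 + 105×9.81 = 1272.4 N.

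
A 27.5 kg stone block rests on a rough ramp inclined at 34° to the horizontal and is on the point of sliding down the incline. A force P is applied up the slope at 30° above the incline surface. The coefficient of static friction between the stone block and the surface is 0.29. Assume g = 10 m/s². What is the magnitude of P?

P ≈ 122 N

On the verge of sliding down the incline, friction equals μN and acts up the slope.
Perpendicular: N + P sin 30° = W cos 34° = 228 N.
Along incline: P cos 30° + μN = W sin 34° with W sin 34° = 153.8 N.
Solving the pair for P and N: P = 121.6 N, N = 167.2 N (and f = μN = 48.49 N).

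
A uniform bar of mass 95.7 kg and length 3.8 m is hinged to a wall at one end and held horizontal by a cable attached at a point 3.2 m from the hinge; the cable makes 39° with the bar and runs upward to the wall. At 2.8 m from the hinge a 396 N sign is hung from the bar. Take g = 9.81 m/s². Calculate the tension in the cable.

Take torques about the hinge: T sin 39° · 3.2 = 95.7×9.81×1.9 + 396×2.8 = 2892.6 N·m.
So T = 2892.6 / (0.6293 × 3.2) = 1436.3 N.

T ≈ 1440 N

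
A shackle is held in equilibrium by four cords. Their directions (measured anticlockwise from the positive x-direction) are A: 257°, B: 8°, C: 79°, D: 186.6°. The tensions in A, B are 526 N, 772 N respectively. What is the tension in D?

Resolve: ΣF_x = 526 cos 257° + 772 cos 8° + T_C cos 79° + T_D cos 186.6° = 0.
        ΣF_y = 526 sin 257° + 772 sin 8° + T_C sin 79° + T_D sin 186.6° = 0.
The known terms sum to (646.2, -405.1) N, so 0.1908 T_C − 0.9934 T_D = -646.2 and 0.9816 T_C − 0.1149 T_D = 405.1.
Solving simultaneously: T_C = 500.1 N, T_D = 746.5 N.

T_D ≈ 747 N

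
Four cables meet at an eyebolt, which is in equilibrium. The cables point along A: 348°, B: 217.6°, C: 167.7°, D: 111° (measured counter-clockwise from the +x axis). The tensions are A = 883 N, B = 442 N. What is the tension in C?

T_C ≈ 379 N

Resolve: ΣF_x = 883 cos 348° + 442 cos 217.6° + T_C cos 167.7° + T_D cos 111° = 0.
        ΣF_y = 883 sin 348° + 442 sin 217.6° + T_C sin 167.7° + T_D sin 111° = 0.
The known terms sum to (513.5, -453.3) N, so -0.9770 T_C − 0.3584 T_D = -513.5 and 0.2130 T_C + 0.9336 T_D = 453.3.
Solving simultaneously: T_C = 379.2 N, T_D = 399 N.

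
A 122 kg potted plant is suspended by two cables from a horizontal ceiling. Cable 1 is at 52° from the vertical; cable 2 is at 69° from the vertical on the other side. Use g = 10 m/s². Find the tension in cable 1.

T_1 ≈ 1330 N

Angles from the horizontal: cable 1 is 90° − 52° = 38°, cable 2 is 90° − 69° = 21°.
Weight W = 122 × 10 = 1220 N acts straight down.
Horizontal: T_1 cos 38° = T_2 cos 21°  →  T_2 = 0.8441 T_1.
Vertical: T_1 sin 38° + T_2 sin 21° = 1220.
Substituting the horizontal relation into the vertical equation gives 0.9182 T_1 = 1220, so T_1 = 1329 N.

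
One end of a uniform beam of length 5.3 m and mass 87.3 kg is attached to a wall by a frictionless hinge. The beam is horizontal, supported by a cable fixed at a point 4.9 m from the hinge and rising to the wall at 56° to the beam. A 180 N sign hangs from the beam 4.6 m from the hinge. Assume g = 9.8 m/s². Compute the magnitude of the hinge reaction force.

Take torques about the hinge: T sin 56° · 4.9 = 87.3×9.8×2.65 + 180×4.6 = 3095.2 N·m.
So T = 3095.2 / (0.8290 × 4.9) = 761.93 N.
ΣF_x = 0: H_x = T cos 56° = 426.07 N.
ΣF_y = 0: H_y = (87.3×9.8 + 180) − T sin 56° = 1035.5 − 631.67 = 403.87 N.
|H| = √(H_x² + H_y²) = √((426.07)² + (403.87)²) = 587.06 N.

|H| ≈ 587 N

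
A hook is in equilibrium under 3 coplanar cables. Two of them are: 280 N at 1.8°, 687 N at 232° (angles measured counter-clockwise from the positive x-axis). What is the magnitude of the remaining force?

F ≈ 551 N

Sum the known components: ΣF_x = -143.1 N, ΣF_y = -532.6 N.
For equilibrium the remaining force must supply (−ΣF_x, −ΣF_y) = (143.1, 532.6) N.
Magnitude = √((143.1)² + (532.6)²) = 551.5 N; direction = atan2(532.6, 143.1) = 75.0°.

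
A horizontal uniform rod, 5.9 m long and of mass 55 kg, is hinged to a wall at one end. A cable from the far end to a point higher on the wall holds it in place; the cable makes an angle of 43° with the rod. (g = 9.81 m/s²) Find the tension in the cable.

Take torques about the hinge: T sin 43° · 5.9 = 55×9.81×2.95 = 1591.7 N·m.
So T = 1591.7 / (0.6820 × 5.9) = 395.57 N.

T ≈ 396 N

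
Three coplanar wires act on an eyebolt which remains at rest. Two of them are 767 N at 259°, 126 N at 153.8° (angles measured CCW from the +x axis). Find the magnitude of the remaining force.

Sum the known components: ΣF_x = -259.4 N, ΣF_y = -697.3 N.
For equilibrium the remaining force must supply (−ΣF_x, −ΣF_y) = (259.4, 697.3) N.
Magnitude = √((259.4)² + (697.3)²) = 744 N; direction = atan2(697.3, 259.4) = 69.6°.

F ≈ 744 N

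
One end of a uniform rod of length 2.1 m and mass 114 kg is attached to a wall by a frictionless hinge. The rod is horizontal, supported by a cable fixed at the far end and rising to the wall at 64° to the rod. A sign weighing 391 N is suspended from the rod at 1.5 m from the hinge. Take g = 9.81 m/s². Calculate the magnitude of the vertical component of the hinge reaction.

Take torques about the hinge: T sin 64° · 2.1 = 114×9.81×1.05 + 391×1.5 = 1760.8 N·m.
So T = 1760.8 / (0.8988 × 2.1) = 932.87 N.
ΣF_y = 0: H_y = (114×9.81 + 391) − T sin 64° = 1509.3 − 838.46 = 670.88 N.

|H_y| ≈ 671 N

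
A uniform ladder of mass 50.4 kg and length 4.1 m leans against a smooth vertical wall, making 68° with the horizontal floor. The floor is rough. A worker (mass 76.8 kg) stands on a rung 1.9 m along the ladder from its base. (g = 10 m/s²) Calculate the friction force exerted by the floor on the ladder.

f ≈ 246 N

Torques about the foot: N_wall · 4.1 sin 68° = 50.4×10×2.05 cos 68° + 76.8×10×1.9 cos 68° → N_wall = 245.61 N.
ΣF_x = 0: f_floor = N_wall = 245.61 N.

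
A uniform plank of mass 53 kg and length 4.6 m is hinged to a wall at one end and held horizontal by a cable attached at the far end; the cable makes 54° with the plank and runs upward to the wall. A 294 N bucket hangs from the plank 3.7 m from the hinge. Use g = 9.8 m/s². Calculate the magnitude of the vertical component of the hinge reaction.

|H_y| ≈ 317 N

Take torques about the hinge: T sin 54° · 4.6 = 53×9.8×2.3 + 294×3.7 = 2282.4 N·m.
So T = 2282.4 / (0.8090 × 4.6) = 613.31 N.
ΣF_y = 0: H_y = (53×9.8 + 294) − T sin 54° = 813.4 − 496.18 = 317.22 N.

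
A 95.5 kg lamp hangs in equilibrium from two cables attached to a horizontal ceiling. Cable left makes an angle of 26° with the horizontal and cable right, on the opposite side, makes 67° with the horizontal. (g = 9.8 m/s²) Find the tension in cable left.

T_left ≈ 366 N

Weight W = 95.5 × 9.8 = 935.9 N acts straight down.
Horizontal: T_left cos 26° = T_right cos 67°  →  T_right = 2.3 T_left.
Vertical: T_left sin 26° + T_right sin 67° = 935.9.
Substituting the horizontal relation into the vertical equation gives 2.556 T_left = 935.9, so T_left = 366.2 N.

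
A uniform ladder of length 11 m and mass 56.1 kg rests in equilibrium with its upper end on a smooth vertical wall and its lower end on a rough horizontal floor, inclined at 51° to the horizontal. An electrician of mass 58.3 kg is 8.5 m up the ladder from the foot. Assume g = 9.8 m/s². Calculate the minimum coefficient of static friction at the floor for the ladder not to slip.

ΣF_y = 0: N_floor = 56.1×9.8 + 58.3×9.8 = 1121.1 N.
Torques about the foot: N_wall · 11 sin 51° = 56.1×9.8×5.5 cos 51° + 58.3×9.8×8.5 cos 51° → N_wall = 580.11 N.
ΣF_x = 0: f_floor = N_wall = 580.11 N.
μ_min = f_floor / N_floor = 580.11 / 1121.1 = 0.5174.

μ_min ≈ 0.517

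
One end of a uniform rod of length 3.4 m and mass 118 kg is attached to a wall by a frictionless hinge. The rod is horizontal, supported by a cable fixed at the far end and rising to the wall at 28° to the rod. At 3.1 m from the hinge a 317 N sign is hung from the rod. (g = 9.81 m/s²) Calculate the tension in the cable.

Take torques about the hinge: T sin 28° · 3.4 = 118×9.81×1.7 + 317×3.1 = 2950.6 N·m.
So T = 2950.6 / (0.4695 × 3.4) = 1848.5 N.

T ≈ 1850 N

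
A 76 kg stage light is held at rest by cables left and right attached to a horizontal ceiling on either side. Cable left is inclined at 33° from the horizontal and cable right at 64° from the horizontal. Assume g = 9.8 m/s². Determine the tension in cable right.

T_right ≈ 629 N

Weight W = 76 × 9.8 = 744.8 N acts straight down.
Horizontal: T_left cos 33° = T_right cos 64°  →  T_left = 0.5227 T_right.
Vertical: T_left sin 33° + T_right sin 64° = 744.8.
Substituting the horizontal relation into the vertical equation gives 1.183 T_right = 744.8, so T_right = 629.3 N.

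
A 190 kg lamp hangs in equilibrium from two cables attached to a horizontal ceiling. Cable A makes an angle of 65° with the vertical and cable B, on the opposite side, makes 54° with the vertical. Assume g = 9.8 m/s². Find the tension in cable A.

T_A ≈ 1720 N

Angles from the horizontal: cable A is 90° − 65° = 25°, cable B is 90° − 54° = 36°.
Weight W = 190 × 9.8 = 1862 N acts straight down.
Horizontal: T_A cos 25° = T_B cos 36°  →  T_B = 1.12 T_A.
Vertical: T_A sin 25° + T_B sin 36° = 1862.
Substituting the horizontal relation into the vertical equation gives 1.081 T_A = 1862, so T_A = 1722 N.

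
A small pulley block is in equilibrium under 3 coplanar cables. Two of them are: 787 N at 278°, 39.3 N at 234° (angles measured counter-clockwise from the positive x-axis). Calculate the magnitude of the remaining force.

Sum the known components: ΣF_x = 86.43 N, ΣF_y = -811.1 N.
For equilibrium the remaining force must supply (−ΣF_x, −ΣF_y) = (-86.43, 811.1) N.
Magnitude = √((-86.43)² + (811.1)²) = 815.7 N; direction = atan2(811.1, -86.43) = 96.1°.

F ≈ 816 N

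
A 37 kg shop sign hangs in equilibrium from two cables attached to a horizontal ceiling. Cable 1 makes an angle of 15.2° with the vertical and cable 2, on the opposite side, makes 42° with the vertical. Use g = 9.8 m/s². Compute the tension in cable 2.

Angles from the horizontal: cable 1 is 90° − 15.2° = 74.8°, cable 2 is 90° − 42° = 48°.
Weight W = 37 × 9.8 = 362.6 N acts straight down.
Horizontal: T_1 cos 74.8° = T_2 cos 48°  →  T_1 = 2.552 T_2.
Vertical: T_1 sin 74.8° + T_2 sin 48° = 362.6.
Substituting the horizontal relation into the vertical equation gives 3.206 T_2 = 362.6, so T_2 = 113.1 N.

T_2 ≈ 113 N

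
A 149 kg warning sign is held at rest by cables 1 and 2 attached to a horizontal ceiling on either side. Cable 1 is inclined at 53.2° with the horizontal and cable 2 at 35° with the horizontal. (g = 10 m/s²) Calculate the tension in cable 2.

Weight W = 149 × 10 = 1490 N acts straight down.
Horizontal: T_1 cos 53.2° = T_2 cos 35°  →  T_1 = 1.367 T_2.
Vertical: T_1 sin 53.2° + T_2 sin 35° = 1490.
Substituting the horizontal relation into the vertical equation gives 1.669 T_2 = 1490, so T_2 = 893 N.

T_2 ≈ 893 N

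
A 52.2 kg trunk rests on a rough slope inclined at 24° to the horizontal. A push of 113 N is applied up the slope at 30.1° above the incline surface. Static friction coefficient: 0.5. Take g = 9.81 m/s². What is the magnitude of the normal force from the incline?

Axes along / perpendicular to the incline. W sin 24° = 208.3 N down-slope; W cos 24° = 467.8 N into the surface.
Perpendicular: N = W cos 24° − P sin 30.1° = 467.8 − 56.67 = 411.1 N.
Along incline: P cos 30.1° + f = W sin 24° (friction acts up-slope) → f = 208.3 − 97.76 = 110.5 N.
|f| = 110.5 N ≤ μN = 205.6 N, so the trunk is indeed static.

N ≈ 411 N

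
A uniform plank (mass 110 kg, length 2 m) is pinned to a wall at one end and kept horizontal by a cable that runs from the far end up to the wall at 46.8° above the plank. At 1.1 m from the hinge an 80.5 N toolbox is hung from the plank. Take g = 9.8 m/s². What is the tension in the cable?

Take torques about the hinge: T sin 46.8° · 2 = 110×9.8×1 + 80.5×1.1 = 1166.5 N·m.
So T = 1166.5 / (0.7290 × 2) = 800.14 N.

T ≈ 800 N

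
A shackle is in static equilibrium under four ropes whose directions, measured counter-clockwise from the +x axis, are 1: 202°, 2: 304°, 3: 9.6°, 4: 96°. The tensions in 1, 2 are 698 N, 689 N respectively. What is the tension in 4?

Resolve: ΣF_x = 698 cos 202° + 689 cos 304° + T_3 cos 9.6° + T_4 cos 96° = 0.
        ΣF_y = 698 sin 202° + 689 sin 304° + T_3 sin 9.6° + T_4 sin 96° = 0.
The known terms sum to (-261.9, -832.7) N, so 0.9860 T_3 − 0.1045 T_4 = 261.9 and 0.1668 T_3 + 0.9945 T_4 = 832.7.
Solving simultaneously: T_3 = 348.2 N, T_4 = 778.9 N.

T_4 ≈ 779 N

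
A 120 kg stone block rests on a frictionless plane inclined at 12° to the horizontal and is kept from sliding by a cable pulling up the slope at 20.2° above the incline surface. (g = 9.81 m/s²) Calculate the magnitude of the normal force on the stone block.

Take axes along and perpendicular to the incline. Weight components: W sin 12° = 244.8 N down-slope, W cos 12° = 1151 N into the surface.
Along incline: T cos 20.2° = W sin 12° → T = 260.8 N.
Perpendicular: N = W cos 12° − T sin 20.2° = 1061 N.

N ≈ 1060 N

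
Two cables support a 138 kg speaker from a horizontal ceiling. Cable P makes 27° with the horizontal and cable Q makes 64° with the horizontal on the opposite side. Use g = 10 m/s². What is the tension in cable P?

Weight W = 138 × 10 = 1380 N acts straight down.
Horizontal: T_P cos 27° = T_Q cos 64°  →  T_Q = 2.033 T_P.
Vertical: T_P sin 27° + T_Q sin 64° = 1380.
Substituting the horizontal relation into the vertical equation gives 2.281 T_P = 1380, so T_P = 605 N.

T_P ≈ 605 N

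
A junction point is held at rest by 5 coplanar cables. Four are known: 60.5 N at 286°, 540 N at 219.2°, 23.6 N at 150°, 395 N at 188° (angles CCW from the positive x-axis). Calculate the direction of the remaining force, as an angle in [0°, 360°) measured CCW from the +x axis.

θ ≈ 28.6°

Sum the known components: ΣF_x = -813.4 N, ΣF_y = -442.6 N.
For equilibrium the remaining force must supply (−ΣF_x, −ΣF_y) = (813.4, 442.6) N.
Magnitude = √((813.4)² + (442.6)²) = 926 N; direction = atan2(442.6, 813.4) = 28.6°.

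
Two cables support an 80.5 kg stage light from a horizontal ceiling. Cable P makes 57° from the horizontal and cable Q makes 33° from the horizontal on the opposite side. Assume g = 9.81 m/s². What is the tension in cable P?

Weight W = 80.5 × 9.81 = 789.7 N acts straight down.
Horizontal: T_P cos 57° = T_Q cos 33°  →  T_Q = 0.6494 T_P.
Vertical: T_P sin 57° + T_Q sin 33° = 789.7.
Substituting the horizontal relation into the vertical equation gives 1.192 T_P = 789.7, so T_P = 662.3 N.

T_P ≈ 662 N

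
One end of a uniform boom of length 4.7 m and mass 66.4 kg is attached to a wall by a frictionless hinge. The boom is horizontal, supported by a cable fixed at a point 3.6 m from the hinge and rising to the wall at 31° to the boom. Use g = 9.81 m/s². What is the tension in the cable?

Take torques about the hinge: T sin 31° · 3.6 = 66.4×9.81×2.35 = 1530.8 N·m.
So T = 1530.8 / (0.5150 × 3.6) = 825.59 N.

T ≈ 826 N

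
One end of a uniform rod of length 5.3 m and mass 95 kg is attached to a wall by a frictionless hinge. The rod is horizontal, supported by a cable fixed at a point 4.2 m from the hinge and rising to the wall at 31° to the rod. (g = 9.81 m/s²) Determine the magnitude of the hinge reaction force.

|H| ≈ 1040 N

Take torques about the hinge: T sin 31° · 4.2 = 95×9.81×2.65 = 2469.7 N·m.
So T = 2469.7 / (0.5150 × 4.2) = 1141.7 N.
ΣF_x = 0: H_x = T cos 31° = 978.62 N.
ΣF_y = 0: H_y = (95×9.81) − T sin 31° = 931.95 − 588.02 = 343.93 N.
|H| = √(H_x² + H_y²) = √((978.62)² + (343.93)²) = 1037.3 N.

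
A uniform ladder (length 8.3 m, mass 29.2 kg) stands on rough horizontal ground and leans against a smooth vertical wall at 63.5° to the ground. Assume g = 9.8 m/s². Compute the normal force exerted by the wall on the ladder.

Torques about the foot: N_wall · 8.3 sin 63.5° = 29.2×9.8×4.15 cos 63.5° → N_wall = 71.337 N.

N_wall ≈ 71.3 N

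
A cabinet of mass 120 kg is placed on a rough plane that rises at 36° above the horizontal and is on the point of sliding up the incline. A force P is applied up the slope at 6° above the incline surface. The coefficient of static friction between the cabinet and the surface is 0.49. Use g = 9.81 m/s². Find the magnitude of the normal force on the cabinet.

N ≈ 837 N

On the verge of sliding up the incline, friction equals μN and acts down the slope.
Perpendicular: N + P sin 6° = W cos 36° = 952.4 N.
Along incline: P cos 6° = W sin 36° + μN  with W sin 36° = 691.9 N.
Solving the pair for P and N: P = 1108 N, N = 836.6 N (and f = μN = 409.9 N).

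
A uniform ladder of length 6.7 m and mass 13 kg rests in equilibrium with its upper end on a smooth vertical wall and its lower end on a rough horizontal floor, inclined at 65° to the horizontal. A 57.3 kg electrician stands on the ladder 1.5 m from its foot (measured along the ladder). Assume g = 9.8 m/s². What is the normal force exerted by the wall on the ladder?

Torques about the foot: N_wall · 6.7 sin 65° = 13×9.8×3.35 cos 65° + 57.3×9.8×1.5 cos 65° → N_wall = 88.327 N.

N_wall ≈ 88.3 N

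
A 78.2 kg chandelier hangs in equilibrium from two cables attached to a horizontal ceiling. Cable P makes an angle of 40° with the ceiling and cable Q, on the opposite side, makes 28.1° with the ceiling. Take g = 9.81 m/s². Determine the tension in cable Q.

T_Q ≈ 633 N

Weight W = 78.2 × 9.81 = 767.1 N acts straight down.
Horizontal: T_P cos 40° = T_Q cos 28.1°  →  T_P = 1.152 T_Q.
Vertical: T_P sin 40° + T_Q sin 28.1° = 767.1.
Substituting the horizontal relation into the vertical equation gives 1.211 T_Q = 767.1, so T_Q = 633.4 N.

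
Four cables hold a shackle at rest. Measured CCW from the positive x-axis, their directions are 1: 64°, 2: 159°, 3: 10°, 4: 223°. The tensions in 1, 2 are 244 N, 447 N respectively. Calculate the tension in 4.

T_4 ≈ 785 N

Resolve: ΣF_x = 244 cos 64° + 447 cos 159° + T_3 cos 10° + T_4 cos 223° = 0.
        ΣF_y = 244 sin 64° + 447 sin 159° + T_3 sin 10° + T_4 sin 223° = 0.
The known terms sum to (-310.3, 379.5) N, so 0.9848 T_3 − 0.7314 T_4 = 310.3 and 0.1736 T_3 − 0.6820 T_4 = -379.5.
Solving simultaneously: T_3 = 898.2 N, T_4 = 785.1 N.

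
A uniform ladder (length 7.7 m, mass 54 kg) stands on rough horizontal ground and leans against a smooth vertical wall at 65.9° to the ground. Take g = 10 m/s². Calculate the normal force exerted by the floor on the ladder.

ΣF_y = 0: N_floor = 54×10 = 540 N.

N_floor ≈ 540 N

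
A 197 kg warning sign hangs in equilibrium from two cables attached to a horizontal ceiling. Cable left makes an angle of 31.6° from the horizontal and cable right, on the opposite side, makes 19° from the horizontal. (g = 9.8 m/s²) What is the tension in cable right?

Weight W = 197 × 9.8 = 1931 N acts straight down.
Horizontal: T_left cos 31.6° = T_right cos 19°  →  T_left = 1.11 T_right.
Vertical: T_left sin 31.6° + T_right sin 19° = 1931.
Substituting the horizontal relation into the vertical equation gives 0.9073 T_right = 1931, so T_right = 2128 N.

T_right ≈ 2130 N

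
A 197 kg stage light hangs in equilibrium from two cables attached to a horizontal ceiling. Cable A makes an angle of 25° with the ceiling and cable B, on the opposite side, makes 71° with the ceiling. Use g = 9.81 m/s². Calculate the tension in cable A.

Weight W = 197 × 9.81 = 1933 N acts straight down.
Horizontal: T_A cos 25° = T_B cos 71°  →  T_B = 2.784 T_A.
Vertical: T_A sin 25° + T_B sin 71° = 1933.
Substituting the horizontal relation into the vertical equation gives 3.055 T_A = 1933, so T_A = 632.6 N.

T_A ≈ 633 N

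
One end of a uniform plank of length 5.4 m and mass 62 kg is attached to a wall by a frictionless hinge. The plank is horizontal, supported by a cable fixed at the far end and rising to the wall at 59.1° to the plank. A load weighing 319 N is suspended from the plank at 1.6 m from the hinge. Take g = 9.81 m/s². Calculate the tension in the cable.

Take torques about the hinge: T sin 59.1° · 5.4 = 62×9.81×2.7 + 319×1.6 = 2152.6 N·m.
So T = 2152.6 / (0.8581 × 5.4) = 464.57 N.

T ≈ 465 N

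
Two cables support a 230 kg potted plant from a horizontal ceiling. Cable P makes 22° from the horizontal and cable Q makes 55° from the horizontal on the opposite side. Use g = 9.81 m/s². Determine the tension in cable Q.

T_Q ≈ 2150 N

Weight W = 230 × 9.81 = 2256 N acts straight down.
Horizontal: T_P cos 22° = T_Q cos 55°  →  T_P = 0.6186 T_Q.
Vertical: T_P sin 22° + T_Q sin 55° = 2256.
Substituting the horizontal relation into the vertical equation gives 1.051 T_Q = 2256, so T_Q = 2147 N.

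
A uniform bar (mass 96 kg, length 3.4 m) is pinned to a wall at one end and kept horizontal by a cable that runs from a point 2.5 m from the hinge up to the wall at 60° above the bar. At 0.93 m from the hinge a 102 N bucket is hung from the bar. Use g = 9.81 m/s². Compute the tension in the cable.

Take torques about the hinge: T sin 60° · 2.5 = 96×9.81×1.7 + 102×0.93 = 1695.9 N·m.
So T = 1695.9 / (0.8660 × 2.5) = 783.28 N.

T ≈ 783 N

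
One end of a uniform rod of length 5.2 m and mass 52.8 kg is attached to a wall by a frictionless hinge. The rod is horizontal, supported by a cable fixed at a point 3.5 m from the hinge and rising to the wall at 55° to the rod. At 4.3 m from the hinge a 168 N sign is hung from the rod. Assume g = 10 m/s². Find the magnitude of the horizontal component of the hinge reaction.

Take torques about the hinge: T sin 55° · 3.5 = 52.8×10×2.6 + 168×4.3 = 2095.2 N·m.
So T = 2095.2 / (0.8192 × 3.5) = 730.79 N.
ΣF_x = 0: H_x = T cos 55° = 419.16 N.

H_x ≈ 419 N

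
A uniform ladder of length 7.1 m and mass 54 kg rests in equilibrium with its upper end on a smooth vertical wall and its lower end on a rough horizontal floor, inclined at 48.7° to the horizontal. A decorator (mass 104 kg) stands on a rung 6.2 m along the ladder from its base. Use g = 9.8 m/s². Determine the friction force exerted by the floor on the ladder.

Torques about the foot: N_wall · 7.1 sin 48.7° = 54×9.8×3.55 cos 48.7° + 104×9.8×6.2 cos 48.7° → N_wall = 1014.3 N.
ΣF_x = 0: f_floor = N_wall = 1014.3 N.

f ≈ 1010 N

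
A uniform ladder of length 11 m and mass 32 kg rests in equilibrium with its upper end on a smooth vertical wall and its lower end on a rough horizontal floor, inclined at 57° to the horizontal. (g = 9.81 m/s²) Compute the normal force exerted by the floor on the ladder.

N_floor ≈ 314 N

ΣF_y = 0: N_floor = 32×9.81 = 313.92 N.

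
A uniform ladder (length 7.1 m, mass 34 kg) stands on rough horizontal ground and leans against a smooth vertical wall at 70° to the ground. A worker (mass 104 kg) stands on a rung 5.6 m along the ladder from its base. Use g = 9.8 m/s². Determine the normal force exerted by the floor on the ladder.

ΣF_y = 0: N_floor = 34×9.8 + 104×9.8 = 1352.4 N.

N_floor ≈ 1350 N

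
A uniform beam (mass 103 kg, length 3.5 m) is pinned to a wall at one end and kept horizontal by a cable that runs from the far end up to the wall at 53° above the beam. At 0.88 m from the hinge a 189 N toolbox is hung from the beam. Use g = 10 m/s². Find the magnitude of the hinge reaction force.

|H| ≈ 781 N

Take torques about the hinge: T sin 53° · 3.5 = 103×10×1.75 + 189×0.88 = 1968.8 N·m.
So T = 1968.8 / (0.7986 × 3.5) = 704.35 N.
ΣF_x = 0: H_x = T cos 53° = 423.89 N.
ΣF_y = 0: H_y = (103×10 + 189) − T sin 53° = 1219 − 562.52 = 656.48 N.
|H| = √(H_x² + H_y²) = √((423.89)² + (656.48)²) = 781.44 N.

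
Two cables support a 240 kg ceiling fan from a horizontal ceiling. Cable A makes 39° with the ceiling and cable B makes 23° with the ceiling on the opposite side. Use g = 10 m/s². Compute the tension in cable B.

Weight W = 240 × 10 = 2400 N acts straight down.
Horizontal: T_A cos 39° = T_B cos 23°  →  T_A = 1.184 T_B.
Vertical: T_A sin 39° + T_B sin 23° = 2400.
Substituting the horizontal relation into the vertical equation gives 1.136 T_B = 2400, so T_B = 2112 N.

T_B ≈ 2110 N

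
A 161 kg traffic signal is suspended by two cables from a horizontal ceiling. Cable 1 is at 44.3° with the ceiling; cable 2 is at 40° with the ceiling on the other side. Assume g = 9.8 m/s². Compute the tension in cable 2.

Weight W = 161 × 9.8 = 1578 N acts straight down.
Horizontal: T_1 cos 44.3° = T_2 cos 40°  →  T_1 = 1.07 T_2.
Vertical: T_1 sin 44.3° + T_2 sin 40° = 1578.
Substituting the horizontal relation into the vertical equation gives 1.39 T_2 = 1578, so T_2 = 1135 N.

T_2 ≈ 1130 N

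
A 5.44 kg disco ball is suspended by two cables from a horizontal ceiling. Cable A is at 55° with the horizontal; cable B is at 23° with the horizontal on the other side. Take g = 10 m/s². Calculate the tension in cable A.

Weight W = 5.44 × 10 = 54.4 N acts straight down.
Horizontal: T_A cos 55° = T_B cos 23°  →  T_B = 0.6231 T_A.
Vertical: T_A sin 55° + T_B sin 23° = 54.4.
Substituting the horizontal relation into the vertical equation gives 1.063 T_A = 54.4, so T_A = 51.19 N.

T_A ≈ 51.2 N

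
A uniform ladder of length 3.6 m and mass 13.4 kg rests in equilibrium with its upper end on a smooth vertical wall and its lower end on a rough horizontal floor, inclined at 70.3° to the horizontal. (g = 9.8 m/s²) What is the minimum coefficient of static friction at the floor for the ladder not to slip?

ΣF_y = 0: N_floor = 13.4×9.8 = 131.32 N.
Torques about the foot: N_wall · 3.6 sin 70.3° = 13.4×9.8×1.8 cos 70.3° → N_wall = 23.51 N.
ΣF_x = 0: f_floor = N_wall = 23.51 N.
μ_min = f_floor / N_floor = 23.51 / 131.32 = 0.179.

μ_min ≈ 0.179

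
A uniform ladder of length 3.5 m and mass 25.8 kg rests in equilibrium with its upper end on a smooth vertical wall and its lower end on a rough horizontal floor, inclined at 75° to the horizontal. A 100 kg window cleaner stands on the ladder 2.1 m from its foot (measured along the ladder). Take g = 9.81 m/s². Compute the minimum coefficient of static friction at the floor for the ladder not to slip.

ΣF_y = 0: N_floor = 25.8×9.81 + 100×9.81 = 1234.1 N.
Torques about the foot: N_wall · 3.5 sin 75° = 25.8×9.81×1.75 cos 75° + 100×9.81×2.1 cos 75° → N_wall = 191.62 N.
ΣF_x = 0: f_floor = N_wall = 191.62 N.
μ_min = f_floor / N_floor = 191.62 / 1234.1 = 0.1553.

μ_min ≈ 0.155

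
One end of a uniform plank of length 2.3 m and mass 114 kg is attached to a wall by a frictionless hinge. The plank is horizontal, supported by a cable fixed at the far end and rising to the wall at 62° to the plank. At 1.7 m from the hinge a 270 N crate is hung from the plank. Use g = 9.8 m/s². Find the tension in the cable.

Take torques about the hinge: T sin 62° · 2.3 = 114×9.8×1.15 + 270×1.7 = 1743.8 N·m.
So T = 1743.8 / (0.8829 × 2.3) = 858.68 N.

T ≈ 859 N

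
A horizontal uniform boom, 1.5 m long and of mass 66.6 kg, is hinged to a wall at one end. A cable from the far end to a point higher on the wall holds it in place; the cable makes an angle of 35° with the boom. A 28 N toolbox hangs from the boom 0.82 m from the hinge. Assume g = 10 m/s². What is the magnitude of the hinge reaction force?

Take torques about the hinge: T sin 35° · 1.5 = 66.6×10×0.75 + 28×0.82 = 522.46 N·m.
So T = 522.46 / (0.5736 × 1.5) = 607.25 N.
ΣF_x = 0: H_x = T cos 35° = 497.43 N.
ΣF_y = 0: H_y = (66.6×10 + 28) − T sin 35° = 694 − 348.31 = 345.69 N.
|H| = √(H_x² + H_y²) = √((497.43)² + (345.69)²) = 605.76 N.

|H| ≈ 606 N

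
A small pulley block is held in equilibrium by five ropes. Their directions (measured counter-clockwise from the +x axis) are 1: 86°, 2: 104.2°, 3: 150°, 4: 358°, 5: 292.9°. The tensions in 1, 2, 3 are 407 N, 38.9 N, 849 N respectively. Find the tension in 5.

T_5 ≈ 929 N

Resolve: ΣF_x = 407 cos 86° + 38.9 cos 104.2° + 849 cos 150° + T_4 cos 358° + T_5 cos 292.9° = 0.
        ΣF_y = 407 sin 86° + 38.9 sin 104.2° + 849 sin 150° + T_4 sin 358° + T_5 sin 292.9° = 0.
The known terms sum to (-716.4, 868.2) N, so 0.9994 T_4 + 0.3891 T_5 = 716.4 and -0.0349 T_4 − 0.9212 T_5 = -868.2.
Solving simultaneously: T_4 = 355.1 N, T_5 = 929 N.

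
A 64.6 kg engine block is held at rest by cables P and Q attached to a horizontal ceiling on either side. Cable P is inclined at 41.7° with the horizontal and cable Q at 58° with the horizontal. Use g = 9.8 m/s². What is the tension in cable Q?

T_Q ≈ 480 N

Weight W = 64.6 × 9.8 = 633.1 N acts straight down.
Horizontal: T_P cos 41.7° = T_Q cos 58°  →  T_P = 0.7097 T_Q.
Vertical: T_P sin 41.7° + T_Q sin 58° = 633.1.
Substituting the horizontal relation into the vertical equation gives 1.32 T_Q = 633.1, so T_Q = 479.5 N.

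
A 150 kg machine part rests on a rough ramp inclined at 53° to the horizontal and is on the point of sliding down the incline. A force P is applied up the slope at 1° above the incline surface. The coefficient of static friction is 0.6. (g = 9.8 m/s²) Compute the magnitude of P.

P ≈ 650 N

On the verge of sliding down the incline, friction equals μN and acts up the slope.
Perpendicular: N + P sin 1° = W cos 53° = 884.7 N.
Along incline: P cos 1° + μN = W sin 53° with W sin 53° = 1174 N.
Solving the pair for P and N: P = 650.1 N, N = 873.3 N (and f = μN = 524 N).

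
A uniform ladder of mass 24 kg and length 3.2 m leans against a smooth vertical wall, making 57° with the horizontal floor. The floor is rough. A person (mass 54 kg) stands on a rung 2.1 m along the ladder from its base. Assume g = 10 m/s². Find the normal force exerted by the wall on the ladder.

N_wall ≈ 308 N

Torques about the foot: N_wall · 3.2 sin 57° = 24×10×1.6 cos 57° + 54×10×2.1 cos 57° → N_wall = 308.06 N.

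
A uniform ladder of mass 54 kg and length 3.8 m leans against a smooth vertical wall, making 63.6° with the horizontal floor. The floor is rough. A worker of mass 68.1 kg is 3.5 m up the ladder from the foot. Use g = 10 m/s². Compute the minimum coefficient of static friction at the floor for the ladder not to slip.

μ_min ≈ 0.365

ΣF_y = 0: N_floor = 54×10 + 68.1×10 = 1221 N.
Torques about the foot: N_wall · 3.8 sin 63.6° = 54×10×1.9 cos 63.6° + 68.1×10×3.5 cos 63.6° → N_wall = 445.39 N.
ΣF_x = 0: f_floor = N_wall = 445.39 N.
μ_min = f_floor / N_floor = 445.39 / 1221 = 0.3648.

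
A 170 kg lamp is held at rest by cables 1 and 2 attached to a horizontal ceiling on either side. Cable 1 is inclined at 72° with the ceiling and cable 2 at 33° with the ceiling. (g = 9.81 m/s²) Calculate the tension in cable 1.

Weight W = 170 × 9.81 = 1668 N acts straight down.
Horizontal: T_1 cos 72° = T_2 cos 33°  →  T_2 = 0.3685 T_1.
Vertical: T_1 sin 72° + T_2 sin 33° = 1668.
Substituting the horizontal relation into the vertical equation gives 1.152 T_1 = 1668, so T_1 = 1448 N.

T_1 ≈ 1450 N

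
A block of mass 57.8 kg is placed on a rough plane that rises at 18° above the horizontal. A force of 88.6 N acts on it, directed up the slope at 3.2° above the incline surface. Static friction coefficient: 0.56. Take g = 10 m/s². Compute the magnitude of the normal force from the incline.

N ≈ 545 N

Axes along / perpendicular to the incline. W sin 18° = 178.6 N down-slope; W cos 18° = 549.7 N into the surface.
Perpendicular: N = W cos 18° − P sin 3.2° = 549.7 − 4.946 = 544.8 N.
Along incline: P cos 3.2° + f = W sin 18° (friction acts up-slope) → f = 178.6 − 88.46 = 90.15 N.
|f| = 90.15 N ≤ μN = 305.1 N, so the block is indeed static.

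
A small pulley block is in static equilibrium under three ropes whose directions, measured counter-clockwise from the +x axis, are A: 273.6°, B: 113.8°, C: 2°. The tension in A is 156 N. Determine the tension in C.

T_C ≈ 58 N

Resolve: ΣF_x = 156 cos 273.6° + T_B cos 113.8° + T_C cos 2° = 0.
        ΣF_y = 156 sin 273.6° + T_B sin 113.8° + T_C sin 2° = 0.
The known terms sum to (9.795, -155.7) N, so -0.4035 T_B + 0.9994 T_C = -9.795 and 0.9150 T_B + 0.0349 T_C = 155.7.
Solving simultaneously: T_B = 167.9 N, T_C = 58.02 N.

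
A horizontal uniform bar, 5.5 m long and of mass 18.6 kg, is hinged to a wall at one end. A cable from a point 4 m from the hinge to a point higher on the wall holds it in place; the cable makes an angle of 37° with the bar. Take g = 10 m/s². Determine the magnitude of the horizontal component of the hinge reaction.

H_x ≈ 170 N

Take torques about the hinge: T sin 37° · 4 = 18.6×10×2.75 = 511.5 N·m.
So T = 511.5 / (0.6018 × 4) = 212.48 N.
ΣF_x = 0: H_x = T cos 37° = 169.7 N.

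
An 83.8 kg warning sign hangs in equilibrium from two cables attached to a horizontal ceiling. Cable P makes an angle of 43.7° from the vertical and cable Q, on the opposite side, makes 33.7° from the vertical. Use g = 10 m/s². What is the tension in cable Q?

Angles from the horizontal: cable P is 90° − 43.7° = 46.3°, cable Q is 90° − 33.7° = 56.3°.
Weight W = 83.8 × 10 = 838 N acts straight down.
Horizontal: T_P cos 46.3° = T_Q cos 56.3°  →  T_P = 0.8031 T_Q.
Vertical: T_P sin 46.3° + T_Q sin 56.3° = 838.
Substituting the horizontal relation into the vertical equation gives 1.413 T_Q = 838, so T_Q = 593.2 N.

T_Q ≈ 593 N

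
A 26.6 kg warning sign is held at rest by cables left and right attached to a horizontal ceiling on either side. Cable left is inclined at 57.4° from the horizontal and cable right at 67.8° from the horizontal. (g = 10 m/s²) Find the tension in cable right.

Weight W = 26.6 × 10 = 266 N acts straight down.
Horizontal: T_left cos 57.4° = T_right cos 67.8°  →  T_left = 0.7013 T_right.
Vertical: T_left sin 57.4° + T_right sin 67.8° = 266.
Substituting the horizontal relation into the vertical equation gives 1.517 T_right = 266, so T_right = 175.4 N.

T_right ≈ 175 N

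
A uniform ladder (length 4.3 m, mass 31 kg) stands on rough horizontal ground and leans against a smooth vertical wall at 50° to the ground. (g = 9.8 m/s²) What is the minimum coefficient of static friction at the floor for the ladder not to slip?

ΣF_y = 0: N_floor = 31×9.8 = 303.8 N.
Torques about the foot: N_wall · 4.3 sin 50° = 31×9.8×2.15 cos 50° → N_wall = 127.46 N.
ΣF_x = 0: f_floor = N_wall = 127.46 N.
μ_min = f_floor / N_floor = 127.46 / 303.8 = 0.4195.

μ_min ≈ 0.420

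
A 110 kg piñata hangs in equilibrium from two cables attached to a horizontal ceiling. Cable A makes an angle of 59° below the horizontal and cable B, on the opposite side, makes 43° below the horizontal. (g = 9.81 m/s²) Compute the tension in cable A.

T_A ≈ 807 N

Weight W = 110 × 9.81 = 1079 N acts straight down.
Horizontal: T_A cos 59° = T_B cos 43°  →  T_B = 0.7042 T_A.
Vertical: T_A sin 59° + T_B sin 43° = 1079.
Substituting the horizontal relation into the vertical equation gives 1.337 T_A = 1079, so T_A = 806.8 N.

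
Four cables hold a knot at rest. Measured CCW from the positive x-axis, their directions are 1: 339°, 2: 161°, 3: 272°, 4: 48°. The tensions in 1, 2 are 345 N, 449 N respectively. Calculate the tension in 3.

T_3 ≈ 131 N

Resolve: ΣF_x = 345 cos 339° + 449 cos 161° + T_3 cos 272° + T_4 cos 48° = 0.
        ΣF_y = 345 sin 339° + 449 sin 161° + T_3 sin 272° + T_4 sin 48° = 0.
The known terms sum to (-102.5, 22.54) N, so 0.0349 T_3 + 0.6691 T_4 = 102.5 and -0.9994 T_3 + 0.7431 T_4 = -22.54.
Solving simultaneously: T_3 = 131.3 N, T_4 = 146.3 N.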